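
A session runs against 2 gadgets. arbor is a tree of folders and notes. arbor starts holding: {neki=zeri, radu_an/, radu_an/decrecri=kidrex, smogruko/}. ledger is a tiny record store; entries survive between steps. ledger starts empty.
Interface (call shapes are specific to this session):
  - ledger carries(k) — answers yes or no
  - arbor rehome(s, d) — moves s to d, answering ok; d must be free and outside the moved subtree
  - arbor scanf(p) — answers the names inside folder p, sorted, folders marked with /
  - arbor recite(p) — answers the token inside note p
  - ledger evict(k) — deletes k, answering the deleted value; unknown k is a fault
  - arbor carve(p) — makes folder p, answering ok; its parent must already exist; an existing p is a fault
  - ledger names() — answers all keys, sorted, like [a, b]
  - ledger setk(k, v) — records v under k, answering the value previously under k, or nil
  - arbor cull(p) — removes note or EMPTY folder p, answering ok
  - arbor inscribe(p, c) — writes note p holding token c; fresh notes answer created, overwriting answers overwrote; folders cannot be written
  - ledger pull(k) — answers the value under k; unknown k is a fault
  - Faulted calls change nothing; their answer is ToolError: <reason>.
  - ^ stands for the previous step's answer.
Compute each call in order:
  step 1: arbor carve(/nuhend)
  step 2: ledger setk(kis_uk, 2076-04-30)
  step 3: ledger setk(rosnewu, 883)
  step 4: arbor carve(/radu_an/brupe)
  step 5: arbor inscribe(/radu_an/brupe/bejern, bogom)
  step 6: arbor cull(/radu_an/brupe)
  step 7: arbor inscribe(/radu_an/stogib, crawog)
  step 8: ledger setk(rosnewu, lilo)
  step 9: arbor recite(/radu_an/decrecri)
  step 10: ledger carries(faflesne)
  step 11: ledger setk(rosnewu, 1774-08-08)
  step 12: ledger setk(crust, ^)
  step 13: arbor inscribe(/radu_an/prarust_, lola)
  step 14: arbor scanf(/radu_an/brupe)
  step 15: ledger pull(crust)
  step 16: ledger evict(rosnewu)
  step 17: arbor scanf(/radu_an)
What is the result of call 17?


Answer: [brupe/, decrecri, prarust_, stogib]

Derivation:
% arbor carve /nuhend
[out] ok
% ledger setk kis_uk 2076-04-30
[out] nil
% ledger setk rosnewu 883
[out] nil
% arbor carve /radu_an/brupe
[out] ok
% arbor inscribe /radu_an/brupe/bejern bogom
[out] created
% arbor cull /radu_an/brupe
[out] ToolError: not empty
% arbor inscribe /radu_an/stogib crawog
[out] created
% ledger setk rosnewu lilo
[out] 883
% arbor recite /radu_an/decrecri
[out] kidrex
% ledger carries faflesne
[out] no
% ledger setk rosnewu 1774-08-08
[out] lilo
% ledger setk crust ^
[out] nil
% arbor inscribe /radu_an/prarust_ lola
[out] created
% arbor scanf /radu_an/brupe
[out] [bejern]
% ledger pull crust
[out] lilo
% ledger evict rosnewu
[out] 1774-08-08
% arbor scanf /radu_an
[out] [brupe/, decrecri, prarust_, stogib]


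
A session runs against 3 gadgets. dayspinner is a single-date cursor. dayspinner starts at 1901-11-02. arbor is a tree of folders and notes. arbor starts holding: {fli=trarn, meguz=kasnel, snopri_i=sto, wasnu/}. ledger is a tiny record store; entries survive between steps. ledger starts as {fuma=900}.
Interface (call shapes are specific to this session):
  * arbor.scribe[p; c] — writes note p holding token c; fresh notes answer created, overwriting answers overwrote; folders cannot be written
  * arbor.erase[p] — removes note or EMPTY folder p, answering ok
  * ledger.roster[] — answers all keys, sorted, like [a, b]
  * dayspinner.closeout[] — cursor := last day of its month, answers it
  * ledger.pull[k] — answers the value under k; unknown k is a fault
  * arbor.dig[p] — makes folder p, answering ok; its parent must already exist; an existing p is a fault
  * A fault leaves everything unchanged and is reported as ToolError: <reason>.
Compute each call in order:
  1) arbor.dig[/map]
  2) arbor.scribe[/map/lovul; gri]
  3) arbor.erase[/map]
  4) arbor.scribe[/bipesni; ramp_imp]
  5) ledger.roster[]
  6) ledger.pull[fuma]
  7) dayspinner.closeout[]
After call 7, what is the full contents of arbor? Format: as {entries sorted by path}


I call dig using p: /map, — result: ok.
I use scribe using p: /map/lovul, c: gri, yielding created.
Using erase using p: /map, and observe ToolError: not empty.
I invoke scribe using p: /bipesni, c: ramp_imp, — result: created.
I use roster(), yielding [fuma].
Then pull using k: fuma, and see 900.
I try closeout, → 1901-11-30.

Answer: {bipesni=ramp_imp, fli=trarn, map/, map/lovul=gri, meguz=kasnel, snopri_i=sto, wasnu/}


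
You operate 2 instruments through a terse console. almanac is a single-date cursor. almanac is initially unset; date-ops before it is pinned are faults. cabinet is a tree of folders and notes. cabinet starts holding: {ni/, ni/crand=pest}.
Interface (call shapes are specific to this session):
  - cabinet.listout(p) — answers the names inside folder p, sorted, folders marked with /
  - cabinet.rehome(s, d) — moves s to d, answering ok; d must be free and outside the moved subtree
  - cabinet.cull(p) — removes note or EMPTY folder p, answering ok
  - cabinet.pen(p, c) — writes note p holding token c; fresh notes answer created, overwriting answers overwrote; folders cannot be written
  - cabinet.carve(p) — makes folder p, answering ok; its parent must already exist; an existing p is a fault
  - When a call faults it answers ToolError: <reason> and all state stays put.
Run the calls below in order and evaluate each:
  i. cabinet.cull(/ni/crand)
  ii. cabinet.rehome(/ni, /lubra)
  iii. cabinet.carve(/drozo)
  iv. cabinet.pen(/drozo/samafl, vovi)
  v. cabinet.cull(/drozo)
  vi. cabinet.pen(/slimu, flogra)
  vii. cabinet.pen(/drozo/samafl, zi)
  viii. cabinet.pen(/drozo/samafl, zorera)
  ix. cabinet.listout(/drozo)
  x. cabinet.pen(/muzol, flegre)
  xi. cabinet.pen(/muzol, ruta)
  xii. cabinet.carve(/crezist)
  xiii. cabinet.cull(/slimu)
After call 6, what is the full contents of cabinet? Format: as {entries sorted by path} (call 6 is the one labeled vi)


>> cabinet.cull(p='/ni/crand')
<< ok
>> cabinet.rehome(s='/ni', d='/lubra')
<< ok
>> cabinet.carve(p='/drozo')
<< ok
>> cabinet.pen(p='/drozo/samafl', c='vovi')
<< created
>> cabinet.cull(p='/drozo')
<< ToolError: not empty
>> cabinet.pen(p='/slimu', c='flogra')
<< created
>> cabinet.pen(p='/drozo/samafl', c='zi')
<< overwrote
>> cabinet.pen(p='/drozo/samafl', c='zorera')
<< overwrote
>> cabinet.listout(p='/drozo')
<< [samafl]
>> cabinet.pen(p='/muzol', c='flegre')
<< created
>> cabinet.pen(p='/muzol', c='ruta')
<< overwrote
>> cabinet.carve(p='/crezist')
<< ok
>> cabinet.cull(p='/slimu')
<< ok

Answer: {drozo/, drozo/samafl=vovi, lubra/, slimu=flogra}


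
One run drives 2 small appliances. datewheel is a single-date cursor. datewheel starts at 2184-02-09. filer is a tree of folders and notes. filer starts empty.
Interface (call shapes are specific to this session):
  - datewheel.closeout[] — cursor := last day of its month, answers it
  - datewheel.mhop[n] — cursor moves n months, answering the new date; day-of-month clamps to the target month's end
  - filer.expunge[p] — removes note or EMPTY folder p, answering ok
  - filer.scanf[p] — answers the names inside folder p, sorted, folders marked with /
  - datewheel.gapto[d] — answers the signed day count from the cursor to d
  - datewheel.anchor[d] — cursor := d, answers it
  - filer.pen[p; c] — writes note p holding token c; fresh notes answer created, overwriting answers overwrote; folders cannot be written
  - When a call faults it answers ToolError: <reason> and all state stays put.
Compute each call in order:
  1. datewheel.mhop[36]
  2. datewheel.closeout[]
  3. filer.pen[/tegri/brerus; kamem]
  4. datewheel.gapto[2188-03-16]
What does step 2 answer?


CALL datewheel.mhop[n=36]
RET  2187-02-09
CALL datewheel.closeout[]
RET  2187-02-28
CALL filer.pen[p=/tegri/brerus; c=kamem]
RET  ToolError: no parent
CALL datewheel.gapto[d=2188-03-16]
RET  382

Answer: 2187-02-28


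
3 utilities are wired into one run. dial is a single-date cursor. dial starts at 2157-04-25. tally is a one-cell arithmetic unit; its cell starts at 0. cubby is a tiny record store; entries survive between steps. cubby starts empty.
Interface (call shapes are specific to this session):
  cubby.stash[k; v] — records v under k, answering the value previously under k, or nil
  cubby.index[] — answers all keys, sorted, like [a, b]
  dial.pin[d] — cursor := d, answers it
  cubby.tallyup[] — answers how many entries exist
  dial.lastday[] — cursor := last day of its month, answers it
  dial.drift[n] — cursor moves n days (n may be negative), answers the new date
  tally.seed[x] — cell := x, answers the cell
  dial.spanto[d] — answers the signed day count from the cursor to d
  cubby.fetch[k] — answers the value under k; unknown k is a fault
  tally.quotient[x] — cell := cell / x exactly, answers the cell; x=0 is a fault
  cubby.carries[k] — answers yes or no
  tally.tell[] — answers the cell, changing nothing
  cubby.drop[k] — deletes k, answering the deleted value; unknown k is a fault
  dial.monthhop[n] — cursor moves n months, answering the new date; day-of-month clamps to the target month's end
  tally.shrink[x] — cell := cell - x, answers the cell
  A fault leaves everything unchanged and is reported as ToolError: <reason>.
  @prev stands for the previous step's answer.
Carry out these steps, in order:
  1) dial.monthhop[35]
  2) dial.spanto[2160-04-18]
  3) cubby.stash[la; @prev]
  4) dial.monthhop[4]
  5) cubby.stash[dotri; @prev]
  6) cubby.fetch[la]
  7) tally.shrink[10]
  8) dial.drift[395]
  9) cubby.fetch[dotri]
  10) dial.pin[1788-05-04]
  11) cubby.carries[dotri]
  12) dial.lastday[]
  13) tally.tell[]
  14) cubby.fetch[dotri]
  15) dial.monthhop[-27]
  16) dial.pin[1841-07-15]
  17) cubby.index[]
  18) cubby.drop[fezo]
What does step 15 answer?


Answer: 1786-02-28

Derivation:
>>> dial.monthhop n: 35
[out] 2160-03-25
>>> dial.spanto d: 2160-04-18
[out] 24
>>> cubby.stash k: la v: @prev
[out] nil
>>> dial.monthhop n: 4
[out] 2160-07-25
>>> cubby.stash k: dotri v: @prev
[out] nil
>>> cubby.fetch k: la
[out] 24
>>> tally.shrink x: 10
[out] -10
>>> dial.drift n: 395
[out] 2161-08-24
>>> cubby.fetch k: dotri
[out] 2160-07-25
>>> dial.pin d: 1788-05-04
[out] 1788-05-04
>>> cubby.carries k: dotri
[out] yes
>>> dial.lastday
[out] 1788-05-31
>>> tally.tell
[out] -10
>>> cubby.fetch k: dotri
[out] 2160-07-25
>>> dial.monthhop n: -27
[out] 1786-02-28
>>> dial.pin d: 1841-07-15
[out] 1841-07-15
>>> cubby.index
[out] [dotri, la]
>>> cubby.drop k: fezo
[out] ToolError: no such key fezo


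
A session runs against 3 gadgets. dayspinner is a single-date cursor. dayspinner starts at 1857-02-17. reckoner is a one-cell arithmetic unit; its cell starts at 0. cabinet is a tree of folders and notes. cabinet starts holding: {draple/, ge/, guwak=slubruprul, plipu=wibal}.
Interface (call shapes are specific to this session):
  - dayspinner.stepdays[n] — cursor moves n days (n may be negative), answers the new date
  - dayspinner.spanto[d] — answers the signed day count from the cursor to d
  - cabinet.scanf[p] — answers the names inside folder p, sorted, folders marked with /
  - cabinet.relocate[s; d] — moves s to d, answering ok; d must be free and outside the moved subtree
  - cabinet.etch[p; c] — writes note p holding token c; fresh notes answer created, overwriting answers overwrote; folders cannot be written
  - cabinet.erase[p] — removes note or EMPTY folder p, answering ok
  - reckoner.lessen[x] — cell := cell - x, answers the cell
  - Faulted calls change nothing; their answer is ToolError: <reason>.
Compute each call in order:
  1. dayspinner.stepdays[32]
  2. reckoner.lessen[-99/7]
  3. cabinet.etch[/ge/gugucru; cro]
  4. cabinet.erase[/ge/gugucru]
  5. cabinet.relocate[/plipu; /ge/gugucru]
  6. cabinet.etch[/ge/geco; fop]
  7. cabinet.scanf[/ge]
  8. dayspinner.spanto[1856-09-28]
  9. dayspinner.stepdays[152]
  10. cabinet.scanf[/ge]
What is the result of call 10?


Answer: [geco, gugucru]

Derivation:
Next I call dayspinner.stepdays on 32, and get 1857-03-21.
I run reckoner.lessen on -99/7, yielding 99/7.
Then cabinet.etch on /ge/gugucru, cro, yielding created.
I run cabinet.erase on /ge/gugucru, which returns ok.
I use cabinet.relocate on /plipu, /ge/gugucru, giving ok.
I invoke cabinet.etch on /ge/geco, fop, and see created.
Next I call cabinet.scanf on /ge, which returns [geco, gugucru].
I use dayspinner.spanto on 1856-09-28: -174.
Calling dayspinner.stepdays on 152, — result: 1857-08-20.
Using cabinet.scanf on /ge, which returns [geco, gugucru].


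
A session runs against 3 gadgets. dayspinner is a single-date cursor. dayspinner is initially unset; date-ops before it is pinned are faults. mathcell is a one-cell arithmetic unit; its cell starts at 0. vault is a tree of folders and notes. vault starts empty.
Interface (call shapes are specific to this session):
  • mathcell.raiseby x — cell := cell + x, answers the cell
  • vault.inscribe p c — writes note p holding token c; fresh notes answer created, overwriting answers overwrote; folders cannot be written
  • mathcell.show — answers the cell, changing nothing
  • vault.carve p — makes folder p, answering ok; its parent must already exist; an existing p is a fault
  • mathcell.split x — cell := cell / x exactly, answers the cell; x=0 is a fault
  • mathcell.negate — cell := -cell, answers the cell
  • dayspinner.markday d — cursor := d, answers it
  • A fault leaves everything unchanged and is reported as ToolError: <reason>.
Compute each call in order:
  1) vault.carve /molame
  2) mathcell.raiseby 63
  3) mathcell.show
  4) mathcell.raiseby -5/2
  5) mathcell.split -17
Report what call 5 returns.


Step: vault.carve[p: /molame]
Result: ok
Step: mathcell.raiseby[x: 63]
Result: 63
Step: mathcell.show[]
Result: 63
Step: mathcell.raiseby[x: -5/2]
Result: 121/2
Step: mathcell.split[x: -17]
Result: -121/34

Answer: -121/34


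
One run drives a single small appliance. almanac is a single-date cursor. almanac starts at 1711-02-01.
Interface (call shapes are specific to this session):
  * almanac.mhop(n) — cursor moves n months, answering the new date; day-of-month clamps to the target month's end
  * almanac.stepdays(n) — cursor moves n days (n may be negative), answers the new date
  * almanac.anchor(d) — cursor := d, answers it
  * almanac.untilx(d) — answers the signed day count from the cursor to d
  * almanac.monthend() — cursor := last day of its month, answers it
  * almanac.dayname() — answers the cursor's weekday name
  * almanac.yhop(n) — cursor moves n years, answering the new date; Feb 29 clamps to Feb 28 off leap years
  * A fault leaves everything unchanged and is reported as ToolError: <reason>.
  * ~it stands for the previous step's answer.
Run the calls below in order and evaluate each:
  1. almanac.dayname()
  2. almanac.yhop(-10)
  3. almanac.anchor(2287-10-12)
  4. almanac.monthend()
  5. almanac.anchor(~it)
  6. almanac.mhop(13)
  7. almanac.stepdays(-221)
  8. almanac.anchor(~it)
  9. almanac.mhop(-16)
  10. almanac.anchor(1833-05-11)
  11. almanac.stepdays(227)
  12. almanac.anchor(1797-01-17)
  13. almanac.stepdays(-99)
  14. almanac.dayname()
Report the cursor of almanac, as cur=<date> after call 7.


>> almanac.dayname()
<< Sunday
>> almanac.yhop(n='-10')
<< 1701-02-01
>> almanac.anchor(d='2287-10-12')
<< 2287-10-12
>> almanac.monthend()
<< 2287-10-31
>> almanac.anchor(d='~it')
<< 2287-10-31
>> almanac.mhop(n='13')
<< 2288-11-30
>> almanac.stepdays(n='-221')
<< 2288-04-23
>> almanac.anchor(d='~it')
<< 2288-04-23
>> almanac.mhop(n='-16')
<< 2286-12-23
>> almanac.anchor(d='1833-05-11')
<< 1833-05-11
>> almanac.stepdays(n='227')
<< 1833-12-24
>> almanac.anchor(d='1797-01-17')
<< 1797-01-17
>> almanac.stepdays(n='-99')
<< 1796-10-10
>> almanac.dayname()
<< Monday

Answer: cur=2288-04-23


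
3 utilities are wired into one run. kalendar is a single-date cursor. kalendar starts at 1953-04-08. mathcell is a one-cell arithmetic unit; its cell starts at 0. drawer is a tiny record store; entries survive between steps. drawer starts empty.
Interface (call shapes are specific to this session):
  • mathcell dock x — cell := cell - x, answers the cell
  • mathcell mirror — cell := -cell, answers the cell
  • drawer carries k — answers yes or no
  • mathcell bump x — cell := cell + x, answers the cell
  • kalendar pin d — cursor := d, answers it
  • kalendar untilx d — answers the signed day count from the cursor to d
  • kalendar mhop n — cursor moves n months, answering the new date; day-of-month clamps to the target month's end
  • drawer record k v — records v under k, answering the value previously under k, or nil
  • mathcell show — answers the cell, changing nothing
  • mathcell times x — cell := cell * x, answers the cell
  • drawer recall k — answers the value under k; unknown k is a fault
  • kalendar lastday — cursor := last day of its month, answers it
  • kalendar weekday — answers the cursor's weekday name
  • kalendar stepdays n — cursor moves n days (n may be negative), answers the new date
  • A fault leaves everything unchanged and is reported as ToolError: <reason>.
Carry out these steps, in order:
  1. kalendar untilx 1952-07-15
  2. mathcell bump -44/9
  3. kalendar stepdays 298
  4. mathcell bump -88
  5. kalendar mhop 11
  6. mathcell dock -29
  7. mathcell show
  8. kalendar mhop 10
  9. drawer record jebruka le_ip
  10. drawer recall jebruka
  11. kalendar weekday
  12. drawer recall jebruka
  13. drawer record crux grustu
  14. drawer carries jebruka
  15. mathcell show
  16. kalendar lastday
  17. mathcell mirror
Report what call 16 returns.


~$ kalendar untilx d: 1952-07-15
  -267
~$ mathcell bump x: -44/9
  -44/9
~$ kalendar stepdays n: 298
  1954-01-31
~$ mathcell bump x: -88
  -836/9
~$ kalendar mhop n: 11
  1954-12-31
~$ mathcell dock x: -29
  -575/9
~$ mathcell show
  -575/9
~$ kalendar mhop n: 10
  1955-10-31
~$ drawer record k: jebruka v: le_ip
  nil
~$ drawer recall k: jebruka
  le_ip
~$ kalendar weekday
  Monday
~$ drawer recall k: jebruka
  le_ip
~$ drawer record k: crux v: grustu
  nil
~$ drawer carries k: jebruka
  yes
~$ mathcell show
  -575/9
~$ kalendar lastday
  1955-10-31
~$ mathcell mirror
  575/9

Answer: 1955-10-31


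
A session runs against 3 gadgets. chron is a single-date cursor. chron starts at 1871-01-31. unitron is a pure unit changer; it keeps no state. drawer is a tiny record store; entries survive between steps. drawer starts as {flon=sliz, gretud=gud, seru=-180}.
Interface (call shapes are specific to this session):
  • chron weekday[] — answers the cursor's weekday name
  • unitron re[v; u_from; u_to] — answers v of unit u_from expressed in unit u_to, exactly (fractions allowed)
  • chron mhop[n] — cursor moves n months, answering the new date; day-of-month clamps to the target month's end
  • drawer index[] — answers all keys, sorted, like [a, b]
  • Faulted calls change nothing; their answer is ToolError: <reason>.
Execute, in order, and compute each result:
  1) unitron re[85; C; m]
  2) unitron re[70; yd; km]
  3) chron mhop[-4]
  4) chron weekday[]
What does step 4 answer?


>>> unitron re v='85' u_from='C' u_to='m'
= ToolError: incompatible units
>>> unitron re v='70' u_from='yd' u_to='km'
= 8001/125000
>>> chron mhop n='-4'
= 1870-09-30
>>> chron weekday
= Friday

Answer: Friday


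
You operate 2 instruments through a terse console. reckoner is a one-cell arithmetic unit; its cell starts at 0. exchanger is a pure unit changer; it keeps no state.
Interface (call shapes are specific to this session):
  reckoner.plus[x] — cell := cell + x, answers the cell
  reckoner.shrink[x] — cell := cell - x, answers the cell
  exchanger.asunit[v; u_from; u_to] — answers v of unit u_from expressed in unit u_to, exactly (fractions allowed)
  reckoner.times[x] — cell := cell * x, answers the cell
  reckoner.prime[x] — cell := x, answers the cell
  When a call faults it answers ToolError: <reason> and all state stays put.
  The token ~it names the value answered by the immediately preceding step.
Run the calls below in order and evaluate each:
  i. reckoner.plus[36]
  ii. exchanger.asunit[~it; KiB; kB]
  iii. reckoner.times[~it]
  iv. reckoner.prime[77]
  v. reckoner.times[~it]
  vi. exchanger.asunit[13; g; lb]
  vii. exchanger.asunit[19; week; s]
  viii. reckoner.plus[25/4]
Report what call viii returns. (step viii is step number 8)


·→ reckoner.plus(x: 36)
·← 36
·→ exchanger.asunit(v: ~it, u_from: KiB, u_to: kB)
·← 4608/125
·→ reckoner.times(x: ~it)
·← 165888/125
·→ reckoner.prime(x: 77)
·← 77
·→ reckoner.times(x: ~it)
·← 5929
·→ exchanger.asunit(v: 13, u_from: g, u_to: lb)
·← 1300000/45359237
·→ exchanger.asunit(v: 19, u_from: week, u_to: s)
·← 11491200
·→ reckoner.plus(x: 25/4)
·← 23741/4

Answer: 23741/4


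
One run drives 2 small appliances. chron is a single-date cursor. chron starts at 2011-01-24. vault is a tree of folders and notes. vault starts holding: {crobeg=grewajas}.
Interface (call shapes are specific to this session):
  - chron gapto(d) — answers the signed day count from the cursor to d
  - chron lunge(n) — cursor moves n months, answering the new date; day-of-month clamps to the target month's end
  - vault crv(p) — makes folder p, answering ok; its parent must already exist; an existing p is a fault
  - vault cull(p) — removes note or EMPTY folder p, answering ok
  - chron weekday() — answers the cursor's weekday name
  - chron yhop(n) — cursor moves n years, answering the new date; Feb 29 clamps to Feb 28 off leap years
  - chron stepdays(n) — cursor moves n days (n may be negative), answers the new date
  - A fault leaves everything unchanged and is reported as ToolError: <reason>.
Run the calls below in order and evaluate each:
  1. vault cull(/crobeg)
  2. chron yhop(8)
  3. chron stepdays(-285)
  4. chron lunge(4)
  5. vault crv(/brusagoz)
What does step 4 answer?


Answer: 2018-08-14

Derivation:
>> vault cull(p=/crobeg)
<< ok
>> chron yhop(n=8)
<< 2019-01-24
>> chron stepdays(n=-285)
<< 2018-04-14
>> chron lunge(n=4)
<< 2018-08-14
>> vault crv(p=/brusagoz)
<< ok


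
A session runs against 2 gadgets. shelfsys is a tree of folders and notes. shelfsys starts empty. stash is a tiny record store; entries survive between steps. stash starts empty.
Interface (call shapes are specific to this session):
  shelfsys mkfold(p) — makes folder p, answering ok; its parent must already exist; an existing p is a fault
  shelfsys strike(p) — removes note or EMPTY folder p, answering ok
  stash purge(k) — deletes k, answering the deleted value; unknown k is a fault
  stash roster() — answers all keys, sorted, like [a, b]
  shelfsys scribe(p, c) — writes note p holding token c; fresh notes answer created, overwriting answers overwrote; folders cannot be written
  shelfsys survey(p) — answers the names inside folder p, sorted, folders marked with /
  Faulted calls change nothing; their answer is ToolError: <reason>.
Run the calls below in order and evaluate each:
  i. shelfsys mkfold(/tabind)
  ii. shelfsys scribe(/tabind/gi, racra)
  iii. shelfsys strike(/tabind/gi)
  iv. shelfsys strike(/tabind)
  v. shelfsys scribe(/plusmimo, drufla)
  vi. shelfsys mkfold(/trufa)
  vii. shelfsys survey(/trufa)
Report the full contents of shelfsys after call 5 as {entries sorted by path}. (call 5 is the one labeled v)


I invoke shelfsys mkfold(p→/tabind), — result: ok.
Now I run shelfsys scribe(p→/tabind/gi, c→racra), which returns created.
Now I run shelfsys strike(p→/tabind/gi), yielding ok.
Then shelfsys strike(p→/tabind), → ok.
Invoking shelfsys scribe(p→/plusmimo, c→drufla), yielding created.
I call shelfsys mkfold(p→/trufa), and see ok.
I invoke shelfsys survey(p→/trufa): [].

Answer: {plusmimo=drufla}


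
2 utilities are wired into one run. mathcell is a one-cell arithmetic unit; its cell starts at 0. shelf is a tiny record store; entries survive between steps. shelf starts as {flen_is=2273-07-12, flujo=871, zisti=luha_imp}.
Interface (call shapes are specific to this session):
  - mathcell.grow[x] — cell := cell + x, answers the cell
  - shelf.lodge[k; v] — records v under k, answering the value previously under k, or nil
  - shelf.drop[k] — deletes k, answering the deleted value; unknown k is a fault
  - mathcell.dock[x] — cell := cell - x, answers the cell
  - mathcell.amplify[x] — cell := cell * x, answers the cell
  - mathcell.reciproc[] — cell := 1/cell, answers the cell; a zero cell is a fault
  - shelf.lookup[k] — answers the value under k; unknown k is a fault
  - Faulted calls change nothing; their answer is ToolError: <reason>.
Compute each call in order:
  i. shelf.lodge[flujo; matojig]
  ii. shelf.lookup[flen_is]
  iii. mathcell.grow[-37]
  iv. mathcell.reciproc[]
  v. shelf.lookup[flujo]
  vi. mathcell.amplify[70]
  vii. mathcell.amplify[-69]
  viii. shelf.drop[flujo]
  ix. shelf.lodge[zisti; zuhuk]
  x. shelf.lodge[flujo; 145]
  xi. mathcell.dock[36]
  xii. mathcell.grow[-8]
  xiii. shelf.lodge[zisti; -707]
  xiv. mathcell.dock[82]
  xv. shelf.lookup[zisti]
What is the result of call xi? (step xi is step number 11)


~$ shelf.lodge k: flujo v: matojig
= 871
~$ shelf.lookup k: flen_is
= 2273-07-12
~$ mathcell.grow x: -37
= -37
~$ mathcell.reciproc
= -1/37
~$ shelf.lookup k: flujo
= matojig
~$ mathcell.amplify x: 70
= -70/37
~$ mathcell.amplify x: -69
= 4830/37
~$ shelf.drop k: flujo
= matojig
~$ shelf.lodge k: zisti v: zuhuk
= luha_imp
~$ shelf.lodge k: flujo v: 145
= nil
~$ mathcell.dock x: 36
= 3498/37
~$ mathcell.grow x: -8
= 3202/37
~$ shelf.lodge k: zisti v: -707
= zuhuk
~$ mathcell.dock x: 82
= 168/37
~$ shelf.lookup k: zisti
= -707

Answer: 3498/37


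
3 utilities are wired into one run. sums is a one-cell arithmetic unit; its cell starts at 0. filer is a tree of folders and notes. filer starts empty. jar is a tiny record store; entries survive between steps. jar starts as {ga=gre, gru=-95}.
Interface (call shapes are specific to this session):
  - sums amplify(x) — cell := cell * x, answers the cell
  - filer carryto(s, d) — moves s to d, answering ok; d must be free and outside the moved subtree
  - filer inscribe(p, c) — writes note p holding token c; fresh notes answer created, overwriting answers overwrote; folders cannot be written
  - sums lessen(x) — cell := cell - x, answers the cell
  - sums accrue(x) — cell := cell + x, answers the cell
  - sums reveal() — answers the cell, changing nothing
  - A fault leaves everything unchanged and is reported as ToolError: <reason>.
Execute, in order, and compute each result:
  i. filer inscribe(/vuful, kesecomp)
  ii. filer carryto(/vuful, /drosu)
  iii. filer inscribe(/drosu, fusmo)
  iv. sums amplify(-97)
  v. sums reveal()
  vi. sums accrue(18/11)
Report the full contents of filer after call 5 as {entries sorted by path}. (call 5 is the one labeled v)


-> filer inscribe(p=/vuful, c=kesecomp)
<- created
-> filer carryto(s=/vuful, d=/drosu)
<- ok
-> filer inscribe(p=/drosu, c=fusmo)
<- overwrote
-> sums amplify(x=-97)
<- 0
-> sums reveal()
<- 0
-> sums accrue(x=18/11)
<- 18/11

Answer: {drosu=fusmo}


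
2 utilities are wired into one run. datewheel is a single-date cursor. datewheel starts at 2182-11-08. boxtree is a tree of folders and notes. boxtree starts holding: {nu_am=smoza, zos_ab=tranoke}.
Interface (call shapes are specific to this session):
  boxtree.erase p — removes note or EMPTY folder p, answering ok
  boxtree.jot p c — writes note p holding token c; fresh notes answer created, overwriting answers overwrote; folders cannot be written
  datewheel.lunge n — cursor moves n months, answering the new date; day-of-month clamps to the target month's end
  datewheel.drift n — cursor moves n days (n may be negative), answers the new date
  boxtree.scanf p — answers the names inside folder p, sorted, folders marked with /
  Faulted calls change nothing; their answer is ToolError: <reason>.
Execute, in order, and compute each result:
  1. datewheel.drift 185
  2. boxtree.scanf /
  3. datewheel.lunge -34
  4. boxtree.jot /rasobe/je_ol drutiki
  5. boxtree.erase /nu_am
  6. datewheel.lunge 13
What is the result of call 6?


Answer: 2181-08-12

Derivation:
;; drift(n→185) == 2183-05-12
;; scanf(p→/) == [nu_am, zos_ab]
;; lunge(n→-34) == 2180-07-12
;; jot(p→/rasobe/je_ol, c→drutiki) == ToolError: no parent
;; erase(p→/nu_am) == ok
;; lunge(n→13) == 2181-08-12


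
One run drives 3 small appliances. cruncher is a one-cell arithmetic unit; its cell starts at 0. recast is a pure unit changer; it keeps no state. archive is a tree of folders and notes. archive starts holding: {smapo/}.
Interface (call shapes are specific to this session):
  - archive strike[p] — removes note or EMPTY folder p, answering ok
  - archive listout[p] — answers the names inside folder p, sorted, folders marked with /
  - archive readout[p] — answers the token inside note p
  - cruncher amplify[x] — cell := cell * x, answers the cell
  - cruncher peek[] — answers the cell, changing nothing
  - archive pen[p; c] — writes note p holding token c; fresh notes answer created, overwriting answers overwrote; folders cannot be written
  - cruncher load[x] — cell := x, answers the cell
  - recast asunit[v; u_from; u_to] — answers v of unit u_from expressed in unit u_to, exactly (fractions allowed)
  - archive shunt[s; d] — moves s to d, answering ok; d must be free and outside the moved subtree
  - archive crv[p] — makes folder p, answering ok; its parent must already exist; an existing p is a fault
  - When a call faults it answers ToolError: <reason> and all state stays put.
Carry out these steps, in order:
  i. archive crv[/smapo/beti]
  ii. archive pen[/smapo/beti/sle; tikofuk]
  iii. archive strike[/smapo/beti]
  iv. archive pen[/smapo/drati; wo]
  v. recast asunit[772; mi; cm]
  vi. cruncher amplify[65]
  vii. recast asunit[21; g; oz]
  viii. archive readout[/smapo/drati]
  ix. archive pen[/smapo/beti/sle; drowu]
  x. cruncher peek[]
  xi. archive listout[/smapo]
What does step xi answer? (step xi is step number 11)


Then archive crv on p→/smapo/beti, and observe ok.
I use archive pen on p→/smapo/beti/sle, c→tikofuk, which returns created.
Then archive strike on p→/smapo/beti, and get ToolError: not empty.
Using archive pen on p→/smapo/drati, c→wo, and see created.
I invoke recast asunit on v→772, u_from→mi, u_to→cm, which returns 621206784/5.
Calling cruncher amplify on x→65, and get 0.
I invoke recast asunit on v→21, u_from→g, u_to→oz, yielding 4800000/6479891.
I invoke archive readout on p→/smapo/drati, and get wo.
I try archive pen on p→/smapo/beti/sle, c→drowu: overwrote.
I try cruncher peek, giving 0.
I run archive listout on p→/smapo, — result: [beti/, drati].

Answer: [beti/, drati]


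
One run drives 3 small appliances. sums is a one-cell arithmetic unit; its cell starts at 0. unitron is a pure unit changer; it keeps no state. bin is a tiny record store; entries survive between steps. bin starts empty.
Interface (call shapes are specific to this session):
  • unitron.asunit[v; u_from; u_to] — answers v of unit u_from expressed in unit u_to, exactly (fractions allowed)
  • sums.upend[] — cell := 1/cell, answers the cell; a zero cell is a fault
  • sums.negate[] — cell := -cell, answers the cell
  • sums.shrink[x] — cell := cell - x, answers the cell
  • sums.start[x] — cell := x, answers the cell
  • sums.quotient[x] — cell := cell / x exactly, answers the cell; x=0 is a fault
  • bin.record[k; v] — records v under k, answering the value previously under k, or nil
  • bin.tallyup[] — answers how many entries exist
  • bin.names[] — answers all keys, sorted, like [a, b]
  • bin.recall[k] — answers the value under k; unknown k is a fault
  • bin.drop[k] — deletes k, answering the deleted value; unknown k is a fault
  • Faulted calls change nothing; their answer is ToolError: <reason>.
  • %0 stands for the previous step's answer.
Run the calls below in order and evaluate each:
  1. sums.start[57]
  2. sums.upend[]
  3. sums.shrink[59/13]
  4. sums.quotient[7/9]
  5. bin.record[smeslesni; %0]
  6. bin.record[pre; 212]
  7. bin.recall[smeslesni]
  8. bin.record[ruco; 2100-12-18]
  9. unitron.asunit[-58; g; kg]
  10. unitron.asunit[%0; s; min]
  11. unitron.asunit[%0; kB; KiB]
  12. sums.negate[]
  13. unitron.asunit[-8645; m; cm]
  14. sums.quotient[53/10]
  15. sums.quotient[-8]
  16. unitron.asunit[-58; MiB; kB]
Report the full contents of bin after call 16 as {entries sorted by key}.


Answer: {pre=212, ruco=2100-12-18, smeslesni=-10050/1729}

Derivation:
# sums.start(x→57) ~> 57
# sums.upend() ~> 1/57
# sums.shrink(x→59/13) ~> -3350/741
# sums.quotient(x→7/9) ~> -10050/1729
# bin.record(k→smeslesni, v→%0) ~> nil
# bin.record(k→pre, v→212) ~> nil
# bin.recall(k→smeslesni) ~> -10050/1729
# bin.record(k→ruco, v→2100-12-18) ~> nil
# unitron.asunit(v→-58, u_from→g, u_to→kg) ~> -29/500
# unitron.asunit(v→%0, u_from→s, u_to→min) ~> -29/30000
# unitron.asunit(v→%0, u_from→kB, u_to→KiB) ~> -29/30720
# sums.negate() ~> 10050/1729
# unitron.asunit(v→-8645, u_from→m, u_to→cm) ~> -864500
# sums.quotient(x→53/10) ~> 100500/91637
# sums.quotient(x→-8) ~> -25125/183274
# unitron.asunit(v→-58, u_from→MiB, u_to→kB) ~> -7602176/125


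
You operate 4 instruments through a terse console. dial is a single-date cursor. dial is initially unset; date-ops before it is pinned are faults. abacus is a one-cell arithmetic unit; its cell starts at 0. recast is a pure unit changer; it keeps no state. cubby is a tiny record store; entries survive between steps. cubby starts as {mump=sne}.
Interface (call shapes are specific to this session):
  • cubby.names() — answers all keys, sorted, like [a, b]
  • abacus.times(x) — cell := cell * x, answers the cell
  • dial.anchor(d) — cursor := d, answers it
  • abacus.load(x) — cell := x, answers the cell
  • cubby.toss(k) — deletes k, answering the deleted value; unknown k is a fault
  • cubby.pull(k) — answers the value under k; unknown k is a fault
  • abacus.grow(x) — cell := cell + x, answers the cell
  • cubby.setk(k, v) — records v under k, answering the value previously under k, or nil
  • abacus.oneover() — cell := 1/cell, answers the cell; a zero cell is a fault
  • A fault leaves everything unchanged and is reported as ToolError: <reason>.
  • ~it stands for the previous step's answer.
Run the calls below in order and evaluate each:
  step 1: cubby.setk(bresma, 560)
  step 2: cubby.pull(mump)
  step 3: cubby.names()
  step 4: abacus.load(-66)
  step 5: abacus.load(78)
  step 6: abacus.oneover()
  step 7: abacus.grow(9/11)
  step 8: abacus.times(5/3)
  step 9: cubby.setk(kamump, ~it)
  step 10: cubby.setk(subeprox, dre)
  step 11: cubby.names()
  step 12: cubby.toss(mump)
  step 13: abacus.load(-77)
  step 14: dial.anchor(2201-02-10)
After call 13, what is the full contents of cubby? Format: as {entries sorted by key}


[in] cubby.setk k='bresma' v='560'
[out] nil
[in] cubby.pull k='mump'
[out] sne
[in] cubby.names
[out] [bresma, mump]
[in] abacus.load x='-66'
[out] -66
[in] abacus.load x='78'
[out] 78
[in] abacus.oneover
[out] 1/78
[in] abacus.grow x='9/11'
[out] 713/858
[in] abacus.times x='5/3'
[out] 3565/2574
[in] cubby.setk k='kamump' v='~it'
[out] nil
[in] cubby.setk k='subeprox' v='dre'
[out] nil
[in] cubby.names
[out] [bresma, kamump, mump, subeprox]
[in] cubby.toss k='mump'
[out] sne
[in] abacus.load x='-77'
[out] -77
[in] dial.anchor d='2201-02-10'
[out] 2201-02-10

Answer: {bresma=560, kamump=3565/2574, subeprox=dre}


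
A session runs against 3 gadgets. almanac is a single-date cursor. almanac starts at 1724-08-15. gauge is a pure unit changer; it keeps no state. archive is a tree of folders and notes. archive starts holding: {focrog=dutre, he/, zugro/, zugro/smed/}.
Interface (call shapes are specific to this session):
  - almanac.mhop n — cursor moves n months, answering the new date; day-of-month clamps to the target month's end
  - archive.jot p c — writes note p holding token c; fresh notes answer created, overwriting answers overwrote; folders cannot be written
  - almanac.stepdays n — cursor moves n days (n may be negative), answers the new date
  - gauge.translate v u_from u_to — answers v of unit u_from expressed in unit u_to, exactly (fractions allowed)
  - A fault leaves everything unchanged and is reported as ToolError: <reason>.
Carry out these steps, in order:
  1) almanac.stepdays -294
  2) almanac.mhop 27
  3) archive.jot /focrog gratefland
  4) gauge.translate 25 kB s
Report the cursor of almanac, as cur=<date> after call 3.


>>> almanac.stepdays n: -294
= 1723-10-26
>>> almanac.mhop n: 27
= 1726-01-26
>>> archive.jot p: /focrog c: gratefland
= overwrote
>>> gauge.translate v: 25 u_from: kB u_to: s
= ToolError: incompatible units

Answer: cur=1726-01-26


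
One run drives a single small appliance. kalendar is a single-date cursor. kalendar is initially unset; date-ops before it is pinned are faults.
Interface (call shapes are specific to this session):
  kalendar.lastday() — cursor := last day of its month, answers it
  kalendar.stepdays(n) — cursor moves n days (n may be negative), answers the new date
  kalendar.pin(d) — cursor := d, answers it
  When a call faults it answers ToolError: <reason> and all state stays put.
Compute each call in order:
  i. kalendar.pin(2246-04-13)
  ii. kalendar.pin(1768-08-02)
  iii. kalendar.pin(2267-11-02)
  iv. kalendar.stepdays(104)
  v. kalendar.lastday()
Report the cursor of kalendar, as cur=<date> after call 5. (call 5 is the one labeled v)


Answer: cur=2268-02-29

Derivation:
% 1. kalendar.pin(d→2246-04-13) : 2246-04-13
% 2. kalendar.pin(d→1768-08-02) : 1768-08-02
% 3. kalendar.pin(d→2267-11-02) : 2267-11-02
% 4. kalendar.stepdays(n→104) : 2268-02-14
% 5. kalendar.lastday() : 2268-02-29


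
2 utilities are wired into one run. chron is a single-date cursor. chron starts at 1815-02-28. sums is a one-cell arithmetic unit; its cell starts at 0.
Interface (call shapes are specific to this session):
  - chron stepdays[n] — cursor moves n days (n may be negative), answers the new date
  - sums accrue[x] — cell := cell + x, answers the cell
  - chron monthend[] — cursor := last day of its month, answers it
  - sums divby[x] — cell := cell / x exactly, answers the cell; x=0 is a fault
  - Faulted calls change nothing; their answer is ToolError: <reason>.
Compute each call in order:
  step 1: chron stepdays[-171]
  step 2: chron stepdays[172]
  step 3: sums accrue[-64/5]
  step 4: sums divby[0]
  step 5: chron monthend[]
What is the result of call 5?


→ chron stepdays(n: -171)
← 1814-09-10
→ chron stepdays(n: 172)
← 1815-03-01
→ sums accrue(x: -64/5)
← -64/5
→ sums divby(x: 0)
← ToolError: division by zero
→ chron monthend()
← 1815-03-31

Answer: 1815-03-31


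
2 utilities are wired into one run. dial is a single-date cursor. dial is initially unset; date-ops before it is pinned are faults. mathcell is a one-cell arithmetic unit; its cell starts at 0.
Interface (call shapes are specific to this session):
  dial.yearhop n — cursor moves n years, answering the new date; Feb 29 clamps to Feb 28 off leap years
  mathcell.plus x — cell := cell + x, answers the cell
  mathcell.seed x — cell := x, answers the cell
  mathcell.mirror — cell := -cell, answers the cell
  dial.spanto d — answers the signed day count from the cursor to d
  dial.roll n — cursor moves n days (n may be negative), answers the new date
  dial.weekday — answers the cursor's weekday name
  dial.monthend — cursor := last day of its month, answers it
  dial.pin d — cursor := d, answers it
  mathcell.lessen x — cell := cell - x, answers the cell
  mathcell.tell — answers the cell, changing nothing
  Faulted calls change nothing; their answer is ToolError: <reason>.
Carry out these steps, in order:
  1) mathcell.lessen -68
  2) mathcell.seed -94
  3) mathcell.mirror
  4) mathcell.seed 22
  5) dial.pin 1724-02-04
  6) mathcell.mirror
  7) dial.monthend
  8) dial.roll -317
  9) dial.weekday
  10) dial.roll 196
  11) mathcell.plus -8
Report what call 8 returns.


·→ mathcell.lessen(x=-68)
·← 68
·→ mathcell.seed(x=-94)
·← -94
·→ mathcell.mirror()
·← 94
·→ mathcell.seed(x=22)
·← 22
·→ dial.pin(d=1724-02-04)
·← 1724-02-04
·→ mathcell.mirror()
·← -22
·→ dial.monthend()
·← 1724-02-29
·→ dial.roll(n=-317)
·← 1723-04-18
·→ dial.weekday()
·← Sunday
·→ dial.roll(n=196)
·← 1723-10-31
·→ mathcell.plus(x=-8)
·← -30

Answer: 1723-04-18
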